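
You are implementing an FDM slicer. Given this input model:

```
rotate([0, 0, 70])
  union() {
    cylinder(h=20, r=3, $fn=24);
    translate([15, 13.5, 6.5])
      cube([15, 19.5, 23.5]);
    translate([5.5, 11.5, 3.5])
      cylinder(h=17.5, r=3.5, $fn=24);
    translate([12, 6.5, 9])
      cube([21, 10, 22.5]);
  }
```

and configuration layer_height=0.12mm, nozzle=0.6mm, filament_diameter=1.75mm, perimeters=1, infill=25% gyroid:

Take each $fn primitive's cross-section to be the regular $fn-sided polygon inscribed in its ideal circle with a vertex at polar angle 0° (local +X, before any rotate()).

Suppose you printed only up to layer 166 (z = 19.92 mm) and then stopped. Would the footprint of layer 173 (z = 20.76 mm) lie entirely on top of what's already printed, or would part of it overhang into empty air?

entirely on top

Compare the two slices. At z = 19.92: the r=3 cylinder contributes a regular 24-gon of circumradius 3 (area = (24/2)·3.000²·sin(360°/24) = 27.95 mm²); the cube at (15, 13.5) (footprint 15×19.5) is included at this height (area 292.50 mm²); the r=3.5 cylinder at (5.5, 11.5) contributes a regular 24-gon of circumradius 3.5 (area = (24/2)·3.500²·sin(360°/24) = 38.05 mm²); the cube at (12, 6.5) is present — its section is the full 21×10 rectangle (area 210.00 mm²); Combining (union): the regions partially overlap — summed areas 568.50 mm² minus the doubly-counted overlap 45.00 mm² gives 523.50 mm² — area = 523.50 mm²; (whole slice rotated 70° about Z — lengths, areas and connectivity unchanged). At z = 20.76: the cylinder is absent (z outside [0, 20]); the cube at (15, 13.5) is present — its section is the full 15×19.5 rectangle (area 292.50 mm²); the r=3.5 cylinder at (5.5, 11.5) contributes a regular 24-gon of circumradius 3.5 (area = (24/2)·3.500²·sin(360°/24) = 38.05 mm²); the cube at (12, 6.5) (footprint 21×10) is included at this height (area 210.00 mm²); Combining (union): the regions partially overlap — summed areas 540.55 mm² minus the doubly-counted overlap 45.00 mm² gives 495.55 mm² — area = 495.55 mm²; (whole slice rotated 70° about Z — lengths, areas and connectivity unchanged). Checking containment: the cross-section at z = 20.76 is a subset of the cross-section at z = 19.92.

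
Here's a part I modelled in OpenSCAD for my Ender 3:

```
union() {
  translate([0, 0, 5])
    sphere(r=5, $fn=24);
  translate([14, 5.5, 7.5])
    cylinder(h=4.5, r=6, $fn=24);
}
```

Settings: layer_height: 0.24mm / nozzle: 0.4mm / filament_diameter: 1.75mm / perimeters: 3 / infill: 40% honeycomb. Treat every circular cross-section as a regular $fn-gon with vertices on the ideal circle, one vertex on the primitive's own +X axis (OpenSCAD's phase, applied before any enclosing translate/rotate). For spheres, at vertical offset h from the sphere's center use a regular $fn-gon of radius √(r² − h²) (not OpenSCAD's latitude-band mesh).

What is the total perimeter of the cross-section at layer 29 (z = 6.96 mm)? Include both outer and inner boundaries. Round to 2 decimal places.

28.82 mm

At z = 6.96 mm: the sphere: section is a regular 24-gon, circumradius = √(r²−h²) = √(5²−1.96²) = 4.600 (perimeter = 2·24·4.600·sin(180°/24) = 28.82 mm); the cylinder at (14, 5.5) is not intersected at this z (z outside [7.5, 12]); Combining (union): only the r=5 sphere is present, so the union is just that shape — boundary = 28.82 mm. Overall, the cross-section is a single solid region. Total boundary length (outer) = 28.82 mm.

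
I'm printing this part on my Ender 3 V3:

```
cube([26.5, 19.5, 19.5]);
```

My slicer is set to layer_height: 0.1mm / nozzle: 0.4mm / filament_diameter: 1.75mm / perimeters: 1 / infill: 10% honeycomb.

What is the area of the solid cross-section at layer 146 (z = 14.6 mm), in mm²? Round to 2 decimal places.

516.75 mm²

At z = 14.6 mm: the cube is present — its section is the full 26.5×19.5 rectangle (area 516.75 mm²). Overall, the cross-section is a single solid region. Net area = 516.75 mm².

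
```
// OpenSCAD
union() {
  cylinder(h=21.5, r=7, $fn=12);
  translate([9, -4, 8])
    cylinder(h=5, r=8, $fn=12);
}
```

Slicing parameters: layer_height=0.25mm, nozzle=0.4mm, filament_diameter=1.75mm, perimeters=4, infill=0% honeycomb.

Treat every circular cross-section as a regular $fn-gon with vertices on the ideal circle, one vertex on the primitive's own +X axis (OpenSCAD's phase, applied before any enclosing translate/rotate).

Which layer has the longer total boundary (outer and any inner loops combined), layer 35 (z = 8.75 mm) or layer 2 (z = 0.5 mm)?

layer 35 (z = 8.75 mm)

Layer 35 (z = 8.75): the r=7 cylinder gives a regular 12-gon of circumradius 7 (constant along its height) (perimeter = 2·12·7.000·sin(180°/12) = 43.48 mm); the r=8 cylinder at (9, -4) gives a regular 12-gon of circumradius 8 (constant along its height) (perimeter = 2·12·8.000·sin(180°/12) = 49.69 mm); Merging all regions: the regions partially overlap (shared area 35.99 mm²), so the edge portions inside another operand are dropped and the merged outline is re-measured after clipping — boundary = 68.61 mm. So its perimeter = 68.61 mm. Layer 2 (z = 0.5): the r=7 cylinder gives a regular 12-gon of circumradius 7 (constant along its height) (perimeter = 2·12·7.000·sin(180°/12) = 43.48 mm); the cylinder at (9, -4) is absent (z outside [8, 13]); Taking the union: only the r=7 cylinder is present, so the union is just that shape — boundary = 43.48 mm. So its perimeter = 43.48 mm. Layer 35 is larger (68.61 vs 43.48 mm).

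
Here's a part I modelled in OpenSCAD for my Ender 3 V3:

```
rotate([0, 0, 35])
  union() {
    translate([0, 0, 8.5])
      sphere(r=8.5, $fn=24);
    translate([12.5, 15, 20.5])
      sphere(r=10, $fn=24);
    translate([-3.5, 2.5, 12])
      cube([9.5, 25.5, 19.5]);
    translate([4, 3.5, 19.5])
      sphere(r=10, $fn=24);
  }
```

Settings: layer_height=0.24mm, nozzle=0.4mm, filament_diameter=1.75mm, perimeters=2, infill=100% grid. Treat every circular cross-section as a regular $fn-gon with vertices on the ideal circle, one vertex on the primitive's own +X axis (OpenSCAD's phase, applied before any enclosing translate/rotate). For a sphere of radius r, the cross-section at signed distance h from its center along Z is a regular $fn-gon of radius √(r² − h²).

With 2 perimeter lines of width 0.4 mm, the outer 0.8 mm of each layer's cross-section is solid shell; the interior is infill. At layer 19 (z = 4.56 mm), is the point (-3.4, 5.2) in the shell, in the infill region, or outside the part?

infill

At z = 4.56 mm: the r=8.5 sphere contributes a regular 24-gon of circumradius √(8.5²−3.94²) = 7.532; the sphere at (12.5, 15) is not intersected at this z (|z−center|=15.940 > r=10); the cube at (-3.5, 2.5) is absent (z outside [12, 31.5]); the sphere at (4, 3.5) is absent (|z−center|=14.940 > r=10); Merging all regions: only the r=8.5 sphere is present, so the union is just that shape — 1 connected region; (whole slice rotated 35° about Z — lengths, areas and connectivity unchanged). Overall, the cross-section is a single solid region. Undo the 35° rotation: the query point maps to (0.197, 6.210) in the un-rotated model frame. The nearest boundary edge runs (1.95, 7.28)→(0.00, 7.53); distance from the point to it = 1.28 mm. The point is inside the cross-section and 1.28 mm from the nearest boundary — more than the 0.8 mm shell width (2 × 0.4), so it's in the infill interior.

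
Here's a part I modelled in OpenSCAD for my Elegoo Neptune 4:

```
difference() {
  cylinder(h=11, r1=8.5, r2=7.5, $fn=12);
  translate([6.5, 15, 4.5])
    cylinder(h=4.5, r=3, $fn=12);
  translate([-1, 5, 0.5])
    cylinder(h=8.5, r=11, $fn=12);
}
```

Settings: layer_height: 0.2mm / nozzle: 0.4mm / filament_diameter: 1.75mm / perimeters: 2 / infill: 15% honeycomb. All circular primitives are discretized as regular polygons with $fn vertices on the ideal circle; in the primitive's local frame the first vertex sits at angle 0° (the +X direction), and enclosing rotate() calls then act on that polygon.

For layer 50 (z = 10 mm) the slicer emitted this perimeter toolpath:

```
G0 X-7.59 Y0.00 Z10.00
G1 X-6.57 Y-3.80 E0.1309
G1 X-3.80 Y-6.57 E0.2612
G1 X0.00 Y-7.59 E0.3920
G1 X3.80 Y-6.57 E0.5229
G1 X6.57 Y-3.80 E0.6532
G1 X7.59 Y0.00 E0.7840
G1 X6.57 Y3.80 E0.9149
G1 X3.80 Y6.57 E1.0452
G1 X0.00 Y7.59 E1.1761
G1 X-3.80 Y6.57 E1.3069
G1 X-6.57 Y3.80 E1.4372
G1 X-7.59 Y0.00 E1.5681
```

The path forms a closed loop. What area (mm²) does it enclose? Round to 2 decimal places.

Apply the shoelace formula to the sequence of (X, Y) vertices; enclosed area = 172.82 mm².

172.82 mm²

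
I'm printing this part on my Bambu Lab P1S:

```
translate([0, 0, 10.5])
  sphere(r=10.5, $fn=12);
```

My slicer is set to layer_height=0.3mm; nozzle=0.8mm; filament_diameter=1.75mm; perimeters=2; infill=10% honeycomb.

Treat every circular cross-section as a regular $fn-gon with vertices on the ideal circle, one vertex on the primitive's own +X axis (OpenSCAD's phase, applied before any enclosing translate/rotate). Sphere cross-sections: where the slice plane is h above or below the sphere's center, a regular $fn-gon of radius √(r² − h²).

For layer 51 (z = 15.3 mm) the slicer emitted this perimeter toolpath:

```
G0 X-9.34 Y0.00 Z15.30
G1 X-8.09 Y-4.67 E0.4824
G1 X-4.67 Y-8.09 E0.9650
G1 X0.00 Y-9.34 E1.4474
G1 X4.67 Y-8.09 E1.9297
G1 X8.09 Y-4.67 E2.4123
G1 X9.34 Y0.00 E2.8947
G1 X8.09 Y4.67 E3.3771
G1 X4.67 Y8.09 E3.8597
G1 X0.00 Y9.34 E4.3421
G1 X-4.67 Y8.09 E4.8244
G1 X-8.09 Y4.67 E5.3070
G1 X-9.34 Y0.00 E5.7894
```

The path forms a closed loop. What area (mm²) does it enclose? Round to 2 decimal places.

Apply the shoelace formula to the sequence of (X, Y) vertices; enclosed area = 261.75 mm².

261.75 mm²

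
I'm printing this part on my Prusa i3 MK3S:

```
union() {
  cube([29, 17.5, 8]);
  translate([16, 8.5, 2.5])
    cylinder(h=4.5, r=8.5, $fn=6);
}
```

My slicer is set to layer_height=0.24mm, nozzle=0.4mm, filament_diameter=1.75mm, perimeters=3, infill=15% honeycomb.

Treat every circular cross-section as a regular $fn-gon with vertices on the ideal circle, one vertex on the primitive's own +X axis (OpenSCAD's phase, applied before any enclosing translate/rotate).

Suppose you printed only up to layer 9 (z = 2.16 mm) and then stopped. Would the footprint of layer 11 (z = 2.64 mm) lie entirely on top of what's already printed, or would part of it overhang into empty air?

Compare the two slices. At z = 2.16: the 29×17.5 cube contributes its full rectangle (area 507.50 mm²); the cylinder at (16, 8.5) is not intersected at this z (z outside [2.5, 7]); Merging all regions: only the 29×17.5 cube is present, so the union is just that shape — area = 507.50 mm². At z = 2.64: the cube is present — its section is the full 29×17.5 rectangle (area 507.50 mm²); the r=8.5 cylinder at (16, 8.5) gives a regular 6-gon of circumradius 8.5 (constant along its height) (area = (6/2)·8.500²·sin(360°/6) = 187.71 mm²); Taking the union: the r=8.5 cylinder at (16, 8.5) lies entirely inside the 29×17.5 cube, so the union is just the 29×17.5 cube — area = 507.50 mm². Checking containment: the cross-section at z = 2.64 is a subset of the cross-section at z = 2.16.

entirely on top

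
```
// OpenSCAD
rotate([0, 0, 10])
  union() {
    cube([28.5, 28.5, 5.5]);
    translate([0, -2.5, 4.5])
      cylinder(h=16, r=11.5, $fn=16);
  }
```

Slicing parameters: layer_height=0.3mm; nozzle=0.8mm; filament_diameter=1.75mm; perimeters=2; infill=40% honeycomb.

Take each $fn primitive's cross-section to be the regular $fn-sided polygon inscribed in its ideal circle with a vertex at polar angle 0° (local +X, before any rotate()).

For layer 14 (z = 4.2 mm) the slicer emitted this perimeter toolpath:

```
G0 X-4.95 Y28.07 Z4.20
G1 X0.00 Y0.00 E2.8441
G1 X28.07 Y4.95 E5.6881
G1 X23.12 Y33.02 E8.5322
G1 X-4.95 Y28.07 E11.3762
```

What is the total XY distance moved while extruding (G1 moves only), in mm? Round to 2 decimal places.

114.01 mm

Sum the Euclidean lengths of each G1 segment: total = 114.01 mm.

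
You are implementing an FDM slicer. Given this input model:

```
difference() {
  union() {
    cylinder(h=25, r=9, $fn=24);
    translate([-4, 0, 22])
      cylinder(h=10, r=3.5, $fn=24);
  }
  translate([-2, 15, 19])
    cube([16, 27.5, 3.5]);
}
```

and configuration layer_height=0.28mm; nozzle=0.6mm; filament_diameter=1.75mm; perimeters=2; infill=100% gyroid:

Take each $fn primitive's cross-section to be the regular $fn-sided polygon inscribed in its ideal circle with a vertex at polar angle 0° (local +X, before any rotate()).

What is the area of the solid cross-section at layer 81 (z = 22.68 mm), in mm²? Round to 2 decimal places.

At z = 22.68 mm: the r=9 cylinder contributes a regular 24-gon of circumradius 9 (area = (24/2)·9.000²·sin(360°/24) = 251.57 mm²); the r=3.5 cylinder at (-4, 0) gives a regular 24-gon of circumradius 3.5 (constant along its height) (area = (24/2)·3.500²·sin(360°/24) = 38.05 mm²); Taking the union: the r=3.5 cylinder at (-4, 0) lies entirely inside the r=9 cylinder, so the union is just the r=9 cylinder — area = 251.57 mm²; the cube at (-2, 15) is absent (z outside [19, 22.5]); After the difference (first − rest): none of the subtracted shapes is present at this height, so the result so far is unchanged — area = 251.57 mm². Overall, the cross-section is a single solid region. Net area = 251.57 mm².

251.57 mm²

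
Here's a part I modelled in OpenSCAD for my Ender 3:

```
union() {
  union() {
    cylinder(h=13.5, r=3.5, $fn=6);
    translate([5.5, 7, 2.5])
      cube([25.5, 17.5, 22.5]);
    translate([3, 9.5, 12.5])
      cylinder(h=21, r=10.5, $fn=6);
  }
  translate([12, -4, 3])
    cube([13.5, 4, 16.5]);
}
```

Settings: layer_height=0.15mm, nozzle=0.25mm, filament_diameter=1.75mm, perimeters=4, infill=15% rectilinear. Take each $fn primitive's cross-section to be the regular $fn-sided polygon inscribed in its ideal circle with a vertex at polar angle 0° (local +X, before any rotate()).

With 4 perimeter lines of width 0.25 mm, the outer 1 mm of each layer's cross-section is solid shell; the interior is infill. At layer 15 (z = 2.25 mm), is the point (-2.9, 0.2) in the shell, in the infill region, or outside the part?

At z = 2.25 mm: the r=3.5 cylinder contributes a regular 6-gon of circumradius 3.5; the cube at (5.5, 7) is absent (z outside [2.5, 25]); the cylinder at (3, 9.5) is not intersected at this z (z outside [12.5, 33.5]); Taking the union: only the r=3.5 cylinder is present, so the union is just that shape — 1 connected region; the cube at (12, -4) does not reach this height (z outside [3, 19.5]); Combining (union): only that combined region is present, so the union is just that shape — 1 connected region. Overall, the cross-section is a single solid region. The nearest boundary edge runs (-1.75, 3.03)→(-3.50, 0.00); distance from the point to it = 0.42 mm. The point is inside the cross-section, 0.42 mm from the nearest boundary — within the 1 mm shell band (4 × 0.25).

shell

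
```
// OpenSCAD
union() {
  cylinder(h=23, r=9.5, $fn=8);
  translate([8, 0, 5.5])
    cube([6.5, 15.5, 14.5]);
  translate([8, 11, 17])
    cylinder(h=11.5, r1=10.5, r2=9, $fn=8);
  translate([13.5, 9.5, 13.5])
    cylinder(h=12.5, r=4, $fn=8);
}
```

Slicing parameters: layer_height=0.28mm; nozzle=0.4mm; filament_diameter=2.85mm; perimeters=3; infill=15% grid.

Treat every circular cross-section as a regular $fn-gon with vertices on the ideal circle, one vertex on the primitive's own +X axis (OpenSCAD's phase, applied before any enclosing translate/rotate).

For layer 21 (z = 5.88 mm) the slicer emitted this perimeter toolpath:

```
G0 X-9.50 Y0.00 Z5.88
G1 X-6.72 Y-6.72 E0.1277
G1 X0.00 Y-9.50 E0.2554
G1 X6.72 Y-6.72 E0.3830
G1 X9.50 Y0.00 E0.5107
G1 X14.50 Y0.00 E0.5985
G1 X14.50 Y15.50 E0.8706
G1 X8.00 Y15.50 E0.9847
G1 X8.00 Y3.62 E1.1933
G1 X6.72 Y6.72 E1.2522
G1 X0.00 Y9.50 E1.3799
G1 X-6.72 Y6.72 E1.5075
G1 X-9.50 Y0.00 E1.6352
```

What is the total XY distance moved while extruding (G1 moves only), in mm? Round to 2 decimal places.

Sum the Euclidean lengths of each G1 segment: total = 93.14 mm.

93.14 mm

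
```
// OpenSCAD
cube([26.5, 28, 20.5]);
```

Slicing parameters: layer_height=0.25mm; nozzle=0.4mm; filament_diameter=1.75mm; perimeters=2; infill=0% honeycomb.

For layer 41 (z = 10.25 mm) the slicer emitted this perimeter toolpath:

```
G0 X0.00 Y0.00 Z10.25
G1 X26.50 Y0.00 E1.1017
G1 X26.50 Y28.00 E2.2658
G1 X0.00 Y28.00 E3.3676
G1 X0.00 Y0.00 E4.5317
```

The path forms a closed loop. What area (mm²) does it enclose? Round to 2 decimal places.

742.00 mm²

Apply the shoelace formula to the sequence of (X, Y) vertices; enclosed area = 742.00 mm².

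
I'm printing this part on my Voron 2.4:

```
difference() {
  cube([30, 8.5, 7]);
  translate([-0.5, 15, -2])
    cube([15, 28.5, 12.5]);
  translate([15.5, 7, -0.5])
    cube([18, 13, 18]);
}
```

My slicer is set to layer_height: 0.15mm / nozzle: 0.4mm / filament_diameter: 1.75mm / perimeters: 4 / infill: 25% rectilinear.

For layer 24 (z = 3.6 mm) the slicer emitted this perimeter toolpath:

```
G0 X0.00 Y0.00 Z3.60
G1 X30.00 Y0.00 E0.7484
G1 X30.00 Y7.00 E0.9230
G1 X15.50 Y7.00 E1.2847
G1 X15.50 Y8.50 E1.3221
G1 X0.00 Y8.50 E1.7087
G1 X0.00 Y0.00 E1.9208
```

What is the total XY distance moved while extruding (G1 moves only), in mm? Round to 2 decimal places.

Sum the Euclidean lengths of each G1 segment: total = 77.00 mm.

77.00 mm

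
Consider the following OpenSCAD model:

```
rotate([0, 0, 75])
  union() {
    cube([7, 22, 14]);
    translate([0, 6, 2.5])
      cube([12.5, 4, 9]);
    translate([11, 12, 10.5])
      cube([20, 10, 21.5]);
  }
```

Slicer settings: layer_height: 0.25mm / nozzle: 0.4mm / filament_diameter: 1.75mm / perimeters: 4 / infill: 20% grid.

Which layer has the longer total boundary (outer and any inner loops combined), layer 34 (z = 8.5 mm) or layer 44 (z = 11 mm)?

layer 44 (z = 11 mm)

Layer 34 (z = 8.5): the 7×22 cube contributes its full rectangle (perimeter 58.00 mm); the cube at (0, 6) is present — its section is the full 12.5×4 rectangle (perimeter 33.00 mm); the cube at (11, 12) is absent (z outside [10.5, 32]); Taking the union: the regions partially overlap (shared area 28.00 mm²), so the edge portions inside another operand are dropped and the merged outline is re-measured after clipping — boundary = 69.00 mm; (whole slice rotated 75° about Z — lengths, areas and connectivity unchanged). So its perimeter = 69.00 mm. Layer 44 (z = 11): the 7×22 cube contributes its full rectangle (perimeter 58.00 mm); the cube at (0, 6) is present — its section is the full 12.5×4 rectangle (perimeter 33.00 mm); the 20×10 cube at (11, 12) contributes its full rectangle (perimeter 60.00 mm); Combining (union): the regions partially overlap (shared area 28.00 mm²), so the edge portions inside another operand are dropped and the merged outline is re-measured after clipping — boundary = 129.00 mm; (rotated 75° about Z; rotation is an isometry so areas/perimeters/island counts are preserved). So its perimeter = 129.00 mm. Layer 44 is larger (129.00 vs 69.00 mm).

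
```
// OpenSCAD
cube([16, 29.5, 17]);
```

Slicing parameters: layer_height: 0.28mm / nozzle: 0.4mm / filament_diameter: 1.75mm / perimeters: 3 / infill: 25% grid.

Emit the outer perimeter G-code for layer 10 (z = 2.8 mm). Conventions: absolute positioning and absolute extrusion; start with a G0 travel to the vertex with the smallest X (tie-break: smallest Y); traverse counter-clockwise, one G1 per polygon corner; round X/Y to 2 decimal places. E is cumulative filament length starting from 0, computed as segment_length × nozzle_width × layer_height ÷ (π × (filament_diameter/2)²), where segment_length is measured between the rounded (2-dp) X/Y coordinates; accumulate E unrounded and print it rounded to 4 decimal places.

At z = 2.8 mm: the cube is present — its section is the full 16×29.5 rectangle. The outline is a single polygon with 4 vertices. Extrusion per mm of travel: 0.4 × 0.28 / (π × 0.875²) = 0.046564. Accumulating E over each segment gives final E = 4.2373.

G0 X0.00 Y0.00 Z2.80
G1 X16.00 Y0.00 E0.7450
G1 X16.00 Y29.50 E2.1187
G1 X0.00 Y29.50 E2.8637
G1 X0.00 Y0.00 E4.2373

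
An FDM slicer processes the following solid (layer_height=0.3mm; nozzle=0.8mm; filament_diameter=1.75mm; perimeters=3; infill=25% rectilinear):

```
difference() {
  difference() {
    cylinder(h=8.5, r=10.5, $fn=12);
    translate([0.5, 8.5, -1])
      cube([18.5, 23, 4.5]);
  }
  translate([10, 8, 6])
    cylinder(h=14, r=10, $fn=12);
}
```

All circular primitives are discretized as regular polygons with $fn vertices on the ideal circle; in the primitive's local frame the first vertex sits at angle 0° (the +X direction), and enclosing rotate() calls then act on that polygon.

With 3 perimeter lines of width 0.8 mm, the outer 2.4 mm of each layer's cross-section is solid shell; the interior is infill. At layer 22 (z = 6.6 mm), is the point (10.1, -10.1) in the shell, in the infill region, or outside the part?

At z = 6.6 mm: the r=10.5 cylinder contributes a regular 12-gon of circumradius 10.5; the cube at (0.5, 8.5) does not reach this height (z outside [-1, 3.5]); After the difference (first − rest): none of the subtracted shapes is present at this height, so the r=10.5 cylinder is unchanged — 1 connected region; the cylinder at (10, 8): section is a regular 12-gon, circumradius r=10; Subtracting the remaining from the first: starting from the result so far, the r=10 cylinder at (10, 8) partially overlaps it — only the 77.37 mm² overlap (of its 300.00 mm²) is removed, clipping the outline — 1 connected region. Overall, the cross-section is a single solid region. The nearest boundary edge runs (9.09, -5.25)→(5.25, -9.09); distance from the point to it = 4.14 mm. The point is not inside any of the regions above, so it lies outside the cross-section (4.14 mm from the nearest boundary).

outside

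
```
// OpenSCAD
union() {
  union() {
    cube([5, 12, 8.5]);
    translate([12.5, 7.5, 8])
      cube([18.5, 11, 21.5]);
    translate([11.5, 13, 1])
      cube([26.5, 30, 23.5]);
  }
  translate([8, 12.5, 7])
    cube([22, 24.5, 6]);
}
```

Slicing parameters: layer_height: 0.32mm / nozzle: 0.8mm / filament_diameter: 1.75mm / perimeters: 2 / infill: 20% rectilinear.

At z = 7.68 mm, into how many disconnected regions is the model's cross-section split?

At z = 7.68 mm: the 5×12 cube contributes its full rectangle; the cube at (12.5, 7.5) is not intersected at this z (z outside [8, 29.5]); the 26.5×30 cube at (11.5, 13) contributes its full rectangle; Combining (union): the 2 present regions are separate (no shared area or edge), so areas and boundary lengths simply add and each stays a separate island — 2 connected regions; the 22×24.5 cube at (8, 12.5) contributes its full rectangle; Merging all regions: the regions partially overlap (shared area 444.00 mm²), so overlapping operands fuse into one piece — 2 connected regions. The result has 2 disconnected regions.

2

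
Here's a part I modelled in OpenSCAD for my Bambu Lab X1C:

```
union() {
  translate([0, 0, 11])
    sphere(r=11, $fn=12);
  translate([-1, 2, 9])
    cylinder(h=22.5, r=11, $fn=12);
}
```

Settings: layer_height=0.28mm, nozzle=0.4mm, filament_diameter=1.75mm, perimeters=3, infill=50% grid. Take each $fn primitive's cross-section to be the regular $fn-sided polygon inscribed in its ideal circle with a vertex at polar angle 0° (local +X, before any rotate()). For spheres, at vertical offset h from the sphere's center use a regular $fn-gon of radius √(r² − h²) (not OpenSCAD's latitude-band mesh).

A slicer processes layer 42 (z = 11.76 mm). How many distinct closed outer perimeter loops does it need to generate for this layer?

1

At z = 11.76 mm: the r=11 sphere slices to a regular 12-gon of circumradius 10.974 (√(r²−h²) with h=0.76 from center); the cylinder at (-1, 2): section is a regular 12-gon, circumradius r=11; Merging all regions: the regions partially overlap (shared area 313.72 mm²), so overlapping operands fuse into one piece — 1 connected region. The result has 1 disconnected region.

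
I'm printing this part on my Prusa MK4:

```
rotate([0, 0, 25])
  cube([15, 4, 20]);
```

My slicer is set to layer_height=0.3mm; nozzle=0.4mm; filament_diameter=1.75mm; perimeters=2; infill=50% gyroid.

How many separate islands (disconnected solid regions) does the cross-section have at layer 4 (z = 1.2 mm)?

At z = 1.2 mm: the cube is present — its section is the full 15×4 rectangle; (whole slice rotated 25° about Z — lengths, areas and connectivity unchanged). Overall, the cross-section is a single solid region. Island count = 1.

1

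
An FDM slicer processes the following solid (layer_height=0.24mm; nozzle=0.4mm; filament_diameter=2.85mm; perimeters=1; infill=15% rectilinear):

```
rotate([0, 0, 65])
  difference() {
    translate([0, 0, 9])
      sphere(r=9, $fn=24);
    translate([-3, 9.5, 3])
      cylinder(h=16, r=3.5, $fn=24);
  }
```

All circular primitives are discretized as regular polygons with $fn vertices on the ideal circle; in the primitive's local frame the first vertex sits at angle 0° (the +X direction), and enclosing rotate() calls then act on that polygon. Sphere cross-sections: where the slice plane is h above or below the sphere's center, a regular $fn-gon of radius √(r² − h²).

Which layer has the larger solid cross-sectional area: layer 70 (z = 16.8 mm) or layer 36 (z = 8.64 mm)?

layer 36 (z = 8.64 mm)

Layer 70 (z = 16.8): the sphere: section is a regular 24-gon, circumradius = √(r²−h²) = √(9²−7.8²) = 4.490 (area = (24/2)·4.490²·sin(360°/24) = 62.61 mm²); the r=3.5 cylinder at (-3, 9.5) gives a regular 24-gon of circumradius 3.5 (constant along its height) (area = (24/2)·3.500²·sin(360°/24) = 38.05 mm²); After the difference (first − rest): starting from the r=9 sphere (62.61 mm²), the r=3.5 cylinder at (-3, 9.5) misses the remaining region (no effect) — area = 62.61 mm²; (rotated 65° about Z; rotation is an isometry so areas/perimeters/island counts are preserved). So its area = 62.61 mm². Layer 36 (z = 8.64): the r=9 sphere slices to a regular 24-gon of circumradius 8.993 (√(r²−h²) with h=0.36 from center) (area = (24/2)·8.993²·sin(360°/24) = 251.17 mm²); the cylinder at (-3, 9.5): section is a regular 24-gon, circumradius r=3.5 (area = (24/2)·3.500²·sin(360°/24) = 38.05 mm²); Subtracting the remaining from the first: starting from the r=9 sphere (251.17 mm²), the r=3.5 cylinder at (-3, 9.5) partially overlaps it — only the 10.76 mm² overlap (of its 38.05 mm²) is removed, clipping the outline — area = 240.41 mm²; (whole slice rotated 65° about Z — lengths, areas and connectivity unchanged). So its area = 240.41 mm². Layer 36 is larger (240.41 vs 62.61 mm²).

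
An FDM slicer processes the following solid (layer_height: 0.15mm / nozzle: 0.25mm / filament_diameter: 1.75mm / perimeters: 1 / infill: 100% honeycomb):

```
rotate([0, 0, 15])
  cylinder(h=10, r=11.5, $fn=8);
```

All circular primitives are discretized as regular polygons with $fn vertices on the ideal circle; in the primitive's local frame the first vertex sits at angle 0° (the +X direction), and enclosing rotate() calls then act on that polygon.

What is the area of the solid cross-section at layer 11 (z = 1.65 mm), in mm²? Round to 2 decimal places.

At z = 1.65 mm: the cylinder: section is a regular 8-gon, circumradius r=11.5 (area = (8/2)·11.500²·sin(360°/8) = 374.06 mm²); (whole slice rotated 15° about Z — lengths, areas and connectivity unchanged). Overall, the cross-section is a single solid region. Net area = 374.06 mm².

374.06 mm²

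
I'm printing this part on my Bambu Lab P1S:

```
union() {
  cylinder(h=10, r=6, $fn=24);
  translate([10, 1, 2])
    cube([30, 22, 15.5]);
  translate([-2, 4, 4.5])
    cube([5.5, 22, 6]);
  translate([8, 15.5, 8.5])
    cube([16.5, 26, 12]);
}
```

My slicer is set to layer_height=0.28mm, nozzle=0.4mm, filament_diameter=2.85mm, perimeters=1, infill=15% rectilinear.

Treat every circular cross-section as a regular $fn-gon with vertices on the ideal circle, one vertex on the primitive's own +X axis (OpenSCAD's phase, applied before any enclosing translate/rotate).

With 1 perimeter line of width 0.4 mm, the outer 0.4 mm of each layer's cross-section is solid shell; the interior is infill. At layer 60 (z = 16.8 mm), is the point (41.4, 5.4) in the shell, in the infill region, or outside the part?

outside

At z = 16.8 mm: the cylinder does not reach this height (z outside [0, 10]); the cube at (10, 1) is present — its section is the full 30×22 rectangle; the cube at (-2, 4) is not intersected at this z (z outside [4.5, 10.5]); the 16.5×26 cube at (8, 15.5) contributes its full rectangle; Taking the union: the regions partially overlap (shared area 108.75 mm²), so overlapping operands fuse into one piece — 1 connected region. Overall, the cross-section is a single solid region. The nearest boundary edge runs (40.00, 23.00)→(40.00, 1.00); distance from the point to it = 1.40 mm. The point is not inside any of the regions above, so it lies outside the cross-section (1.40 mm from the nearest boundary).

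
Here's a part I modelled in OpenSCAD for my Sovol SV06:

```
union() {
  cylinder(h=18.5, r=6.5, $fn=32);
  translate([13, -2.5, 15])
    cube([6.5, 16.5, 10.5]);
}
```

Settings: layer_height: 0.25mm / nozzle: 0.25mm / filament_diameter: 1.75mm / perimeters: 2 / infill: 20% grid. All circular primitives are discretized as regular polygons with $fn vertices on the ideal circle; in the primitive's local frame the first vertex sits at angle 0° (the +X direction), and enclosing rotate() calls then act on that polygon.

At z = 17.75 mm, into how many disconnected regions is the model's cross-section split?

2

At z = 17.75 mm: the cylinder: section is a regular 32-gon, circumradius r=6.5; the cube at (13, -2.5) (footprint 6.5×16.5) is included at this height; Combining (union): the 2 present regions are separate (no shared area or edge), so areas and boundary lengths simply add and each stays a separate island — 2 connected regions. The result has 2 disconnected regions.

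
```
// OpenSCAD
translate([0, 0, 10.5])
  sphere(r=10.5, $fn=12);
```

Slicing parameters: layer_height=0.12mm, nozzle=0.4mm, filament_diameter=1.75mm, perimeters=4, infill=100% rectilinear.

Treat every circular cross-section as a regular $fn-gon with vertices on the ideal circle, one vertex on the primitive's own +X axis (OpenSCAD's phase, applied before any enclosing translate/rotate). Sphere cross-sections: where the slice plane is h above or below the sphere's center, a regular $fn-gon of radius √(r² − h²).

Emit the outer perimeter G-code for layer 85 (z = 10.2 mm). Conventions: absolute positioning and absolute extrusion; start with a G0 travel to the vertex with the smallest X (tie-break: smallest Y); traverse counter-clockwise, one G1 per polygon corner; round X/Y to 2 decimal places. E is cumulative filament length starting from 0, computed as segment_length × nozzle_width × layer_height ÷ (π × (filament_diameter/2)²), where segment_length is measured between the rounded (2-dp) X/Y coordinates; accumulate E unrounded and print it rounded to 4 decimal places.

G0 X-10.50 Y0.00 Z10.20
G1 X-9.09 Y-5.25 E0.1085
G1 X-5.25 Y-9.09 E0.2169
G1 X0.00 Y-10.50 E0.3253
G1 X5.25 Y-9.09 E0.4338
G1 X9.09 Y-5.25 E0.5422
G1 X10.50 Y0.00 E0.6507
G1 X9.09 Y5.25 E0.7592
G1 X5.25 Y9.09 E0.8675
G1 X0.00 Y10.50 E0.9760
G1 X-5.25 Y9.09 E1.0845
G1 X-9.09 Y5.25 E1.1929
G1 X-10.50 Y0.00 E1.3013

At z = 10.2 mm: the sphere: section is a regular 12-gon, circumradius = √(r²−h²) = √(10.5²−0.3²) = 10.496. The outline is a single polygon with 12 vertices. Extrusion per mm of travel: 0.4 × 0.12 / (π × 0.875²) = 0.019956. Accumulating E over each segment gives final E = 1.3013.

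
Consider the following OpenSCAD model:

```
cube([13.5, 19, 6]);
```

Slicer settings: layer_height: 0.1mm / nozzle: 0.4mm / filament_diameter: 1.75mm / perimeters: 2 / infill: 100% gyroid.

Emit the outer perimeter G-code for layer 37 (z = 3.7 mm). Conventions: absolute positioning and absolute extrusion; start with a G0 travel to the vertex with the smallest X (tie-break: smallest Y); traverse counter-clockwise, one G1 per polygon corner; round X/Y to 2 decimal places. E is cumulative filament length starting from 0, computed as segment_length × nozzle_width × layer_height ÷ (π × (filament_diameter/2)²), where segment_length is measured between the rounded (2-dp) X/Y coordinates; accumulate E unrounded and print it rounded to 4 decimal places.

At z = 3.7 mm: the 13.5×19 cube contributes its full rectangle. The outline is a single polygon with 4 vertices. Extrusion per mm of travel: 0.4 × 0.1 / (π × 0.875²) = 0.016630. Accumulating E over each segment gives final E = 1.0810.

G0 X0.00 Y0.00 Z3.70
G1 X13.50 Y0.00 E0.2245
G1 X13.50 Y19.00 E0.5405
G1 X0.00 Y19.00 E0.7650
G1 X0.00 Y0.00 E1.0810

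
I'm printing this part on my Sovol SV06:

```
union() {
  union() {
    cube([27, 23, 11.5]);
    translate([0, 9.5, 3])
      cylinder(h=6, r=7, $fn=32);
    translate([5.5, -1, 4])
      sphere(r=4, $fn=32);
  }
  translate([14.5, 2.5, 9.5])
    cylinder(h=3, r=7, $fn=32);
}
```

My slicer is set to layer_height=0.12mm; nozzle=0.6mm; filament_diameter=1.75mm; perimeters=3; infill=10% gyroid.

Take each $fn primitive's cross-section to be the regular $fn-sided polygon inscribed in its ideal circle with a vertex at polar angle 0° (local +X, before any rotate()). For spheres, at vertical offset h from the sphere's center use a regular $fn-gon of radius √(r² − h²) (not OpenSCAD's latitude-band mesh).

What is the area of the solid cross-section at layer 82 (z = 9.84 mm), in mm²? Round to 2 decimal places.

663.35 mm²

At z = 9.84 mm: the cube (footprint 27×23) is included at this height (area 621.00 mm²); the cylinder at (0, 9.5) does not reach this height (z outside [3, 9]); the sphere at (5.5, -1) does not reach this height (|z−center|=5.840 > r=4); Taking the union: only the 27×23 cube is present, so the union is just that shape — area = 621.00 mm²; the r=7 cylinder at (14.5, 2.5) gives a regular 32-gon of circumradius 7 (constant along its height) (area = (32/2)·7.000²·sin(360°/32) = 152.95 mm²); Taking the union: the regions partially overlap — summed areas 773.95 mm² minus the doubly-counted overlap 110.60 mm² gives 663.35 mm² — area = 663.35 mm². Overall, the cross-section is a single solid region. Net area = 663.35 mm².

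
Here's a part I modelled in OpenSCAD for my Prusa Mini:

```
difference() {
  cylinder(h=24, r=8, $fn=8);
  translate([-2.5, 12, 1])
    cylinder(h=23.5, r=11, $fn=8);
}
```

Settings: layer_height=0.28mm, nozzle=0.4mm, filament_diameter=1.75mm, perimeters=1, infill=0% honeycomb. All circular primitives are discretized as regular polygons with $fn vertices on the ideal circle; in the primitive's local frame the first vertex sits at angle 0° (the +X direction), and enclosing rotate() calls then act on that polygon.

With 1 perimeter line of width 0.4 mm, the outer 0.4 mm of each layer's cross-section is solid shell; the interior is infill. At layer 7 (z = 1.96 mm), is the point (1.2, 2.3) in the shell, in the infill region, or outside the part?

shell

At z = 1.96 mm: the cylinder: section is a regular 8-gon, circumradius r=8; the r=11 cylinder at (-2.5, 12) contributes a regular 8-gon of circumradius 11; Taking the first minus the rest: starting from the r=8 cylinder, the r=11 cylinder at (-2.5, 12) partially overlaps it — only the 51.97 mm² overlap (of its 342.24 mm²) is removed, clipping the outline — 1 connected region. Overall, the cross-section is a single solid region. The nearest boundary edge runs (-2.50, 1.00)→(5.28, 4.22); distance from the point to it = 0.21 mm. The point is inside the cross-section, 0.21 mm from the nearest boundary — within the 0.4 mm shell band (1 × 0.4).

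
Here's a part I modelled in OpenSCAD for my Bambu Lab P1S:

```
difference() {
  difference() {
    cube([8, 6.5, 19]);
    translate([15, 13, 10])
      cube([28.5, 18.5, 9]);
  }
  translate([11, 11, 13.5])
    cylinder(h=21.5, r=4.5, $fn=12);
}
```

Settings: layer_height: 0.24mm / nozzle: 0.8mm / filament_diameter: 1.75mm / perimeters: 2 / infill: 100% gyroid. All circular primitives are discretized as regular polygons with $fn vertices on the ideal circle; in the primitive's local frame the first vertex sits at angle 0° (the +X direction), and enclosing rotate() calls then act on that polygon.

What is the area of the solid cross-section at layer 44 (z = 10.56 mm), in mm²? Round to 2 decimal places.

52.00 mm²

At z = 10.56 mm: the cube is present — its section is the full 8×6.5 rectangle (area 52.00 mm²); the cube at (15, 13) is present — its section is the full 28.5×18.5 rectangle (area 527.25 mm²); Subtracting the remaining from the first: starting from the 8×6.5 cube (52.00 mm²), the 28.5×18.5 cube at (15, 13) misses the remaining region (no effect) — area = 52.00 mm²; the cylinder at (11, 11) is not intersected at this z (z outside [13.5, 35]); Taking the first minus the rest: none of the subtracted shapes is present at this height, so that combined region is unchanged — area = 52.00 mm². Overall, the cross-section is a single solid region. Net area = 52.00 mm².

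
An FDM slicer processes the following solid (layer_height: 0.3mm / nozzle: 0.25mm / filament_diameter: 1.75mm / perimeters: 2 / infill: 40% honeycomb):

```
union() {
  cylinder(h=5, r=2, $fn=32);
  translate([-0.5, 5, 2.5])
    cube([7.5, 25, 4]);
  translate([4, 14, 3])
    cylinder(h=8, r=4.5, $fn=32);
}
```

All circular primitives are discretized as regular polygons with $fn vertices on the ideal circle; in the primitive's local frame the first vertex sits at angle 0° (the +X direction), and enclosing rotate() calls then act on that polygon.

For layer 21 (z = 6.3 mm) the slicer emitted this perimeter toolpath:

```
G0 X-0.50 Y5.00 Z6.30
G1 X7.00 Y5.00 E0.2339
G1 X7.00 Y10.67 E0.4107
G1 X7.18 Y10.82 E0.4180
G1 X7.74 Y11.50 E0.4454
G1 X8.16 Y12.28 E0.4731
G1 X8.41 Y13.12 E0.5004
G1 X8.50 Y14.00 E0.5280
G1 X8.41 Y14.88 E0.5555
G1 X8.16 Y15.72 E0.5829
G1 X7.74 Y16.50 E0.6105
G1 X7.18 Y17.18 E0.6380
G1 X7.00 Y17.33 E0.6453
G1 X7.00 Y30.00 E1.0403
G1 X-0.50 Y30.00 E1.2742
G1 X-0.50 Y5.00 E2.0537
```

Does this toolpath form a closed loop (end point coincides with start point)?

Start point (G0): (-0.50, 5.00). End point (last G1): the path returns to the start — closed.

yes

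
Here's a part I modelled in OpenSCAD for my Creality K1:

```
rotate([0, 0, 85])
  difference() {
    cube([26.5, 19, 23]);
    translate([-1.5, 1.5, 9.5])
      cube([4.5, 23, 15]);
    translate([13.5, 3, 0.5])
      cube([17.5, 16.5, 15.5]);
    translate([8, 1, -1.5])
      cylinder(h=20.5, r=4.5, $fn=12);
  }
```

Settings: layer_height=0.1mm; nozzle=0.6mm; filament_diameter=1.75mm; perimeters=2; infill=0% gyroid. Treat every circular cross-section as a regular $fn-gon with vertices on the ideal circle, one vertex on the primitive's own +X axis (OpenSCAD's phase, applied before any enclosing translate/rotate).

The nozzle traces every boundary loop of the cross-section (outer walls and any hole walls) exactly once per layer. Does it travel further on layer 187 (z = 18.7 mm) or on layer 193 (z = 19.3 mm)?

layer 187 (z = 18.7 mm)

Layer 187 (z = 18.7): the cube is present — its section is the full 26.5×19 rectangle (perimeter 91.00 mm); the 4.5×23 cube at (-1.5, 1.5) contributes its full rectangle (perimeter 55.00 mm); the cube at (13.5, 3) is not intersected at this z (z outside [0.5, 16]); the r=4.5 cylinder at (8, 1) contributes a regular 12-gon of circumradius 4.5 (perimeter = 2·12·4.500·sin(180°/12) = 27.95 mm); After the difference (first − rest): starting from the 26.5×19 cube, the 4.5×23 cube at (-1.5, 1.5) partially overlaps it — only the 52.50 mm² overlap (of its 103.50 mm²) is removed, clipping the outline; the r=4.5 cylinder at (8, 1) partially overlaps it — only the 39.11 mm² overlap (of its 60.75 mm²) is removed, clipping the outline — boundary = 98.58 mm; (whole slice rotated 85° about Z — lengths, areas and connectivity unchanged). So its perimeter = 98.58 mm. Layer 193 (z = 19.3): the 26.5×19 cube contributes its full rectangle (perimeter 91.00 mm); the 4.5×23 cube at (-1.5, 1.5) contributes its full rectangle (perimeter 55.00 mm); the cube at (13.5, 3) is not intersected at this z (z outside [0.5, 16]); the cylinder at (8, 1) is absent (z outside [-1.5, 19]); After the difference (first − rest): starting from the 26.5×19 cube, the 4.5×23 cube at (-1.5, 1.5) partially overlaps it — only the 52.50 mm² overlap (of its 103.50 mm²) is removed, clipping the outline — boundary = 91.00 mm; (whole slice rotated 85° about Z — lengths, areas and connectivity unchanged). So its perimeter = 91.00 mm. Layer 187 is larger (98.58 vs 91.00 mm).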